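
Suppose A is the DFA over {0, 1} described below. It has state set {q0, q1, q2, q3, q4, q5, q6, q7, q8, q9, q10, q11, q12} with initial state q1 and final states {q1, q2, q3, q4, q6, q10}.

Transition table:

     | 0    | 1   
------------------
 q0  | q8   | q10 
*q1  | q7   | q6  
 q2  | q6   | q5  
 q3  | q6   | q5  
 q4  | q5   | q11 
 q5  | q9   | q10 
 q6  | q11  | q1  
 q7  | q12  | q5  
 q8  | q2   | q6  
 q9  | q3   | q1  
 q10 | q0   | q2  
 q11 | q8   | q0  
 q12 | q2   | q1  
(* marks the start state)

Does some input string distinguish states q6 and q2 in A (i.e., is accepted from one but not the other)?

Yes

Reachable states from the start: {q0,q1,q2,q3,q5,q6,q7,q8,q9,q10,q11,q12}. Unreachable: {q4} — drop them.
P0 = {q1,q2,q3,q6,q10} | {q0,q5,q7,q8,q9,q11,q12}.
On input 0, block {q1,q2,q3,q6,q10} splits into {q1,q6,q10} and {q2,q3}.
Refine {q1,q6,q10} on symbol 1: members go to different blocks, giving {q1,q6} and {q10}.
Split {q0,q5,q7,q8,q9,q11,q12} by δ(·,0) → {q0,q5,q7,q11} and {q8,q9,q12}.
Split {q0,q5,q7,q11} by δ(·,1) → {q0,q5} and {q7,q11}.
The partition is now stable with 6 blocks: {q1,q6} | {q0,q5} | {q2,q3} | {q10} | {q8,q9,q12} | {q7,q11}.
q6 and q2 end up in different blocks, so they are distinguishable. For instance, the string '0' is accepted from only q2.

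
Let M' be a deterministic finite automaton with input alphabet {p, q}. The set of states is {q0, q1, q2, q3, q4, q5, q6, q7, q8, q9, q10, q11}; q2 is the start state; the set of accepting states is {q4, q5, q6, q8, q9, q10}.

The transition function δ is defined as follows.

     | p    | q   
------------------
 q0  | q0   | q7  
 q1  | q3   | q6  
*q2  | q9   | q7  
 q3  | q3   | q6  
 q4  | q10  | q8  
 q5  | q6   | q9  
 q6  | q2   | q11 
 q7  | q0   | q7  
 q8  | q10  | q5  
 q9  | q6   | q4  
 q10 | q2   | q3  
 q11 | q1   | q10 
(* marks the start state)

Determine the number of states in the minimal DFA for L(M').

Start with accepting vs non-accepting: {q4,q5,q6,q8,q9,q10} | {q0,q1,q2,q3,q7,q11}.
Split {q4,q5,q6,q8,q9,q10} by δ(·,p) → {q4,q5,q8,q9} and {q6,q10}.
On input p, block {q0,q1,q2,q3,q7,q11} splits into {q0,q1,q3,q7,q11} and {q2}.
On input q, block {q0,q1,q3,q7,q11} splits into {q1,q3,q11} and {q0,q7}.
The partition is now stable with 5 blocks: {q4,q5,q8,q9} | {q1,q3,q11} | {q6,q10} | {q2} | {q0,q7}.

5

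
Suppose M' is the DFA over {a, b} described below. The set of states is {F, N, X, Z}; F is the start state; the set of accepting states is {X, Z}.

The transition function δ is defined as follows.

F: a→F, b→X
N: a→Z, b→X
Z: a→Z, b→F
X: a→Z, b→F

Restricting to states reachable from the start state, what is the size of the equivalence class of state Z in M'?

2

Reachable states from the start: {F,X,Z}. Unreachable: {N} — drop them.
P0 = {X,Z} | {F}.
The partition is now stable with 2 blocks: {X,Z} | {F}.
The equivalence class containing Z is {X,Z}, of size 2.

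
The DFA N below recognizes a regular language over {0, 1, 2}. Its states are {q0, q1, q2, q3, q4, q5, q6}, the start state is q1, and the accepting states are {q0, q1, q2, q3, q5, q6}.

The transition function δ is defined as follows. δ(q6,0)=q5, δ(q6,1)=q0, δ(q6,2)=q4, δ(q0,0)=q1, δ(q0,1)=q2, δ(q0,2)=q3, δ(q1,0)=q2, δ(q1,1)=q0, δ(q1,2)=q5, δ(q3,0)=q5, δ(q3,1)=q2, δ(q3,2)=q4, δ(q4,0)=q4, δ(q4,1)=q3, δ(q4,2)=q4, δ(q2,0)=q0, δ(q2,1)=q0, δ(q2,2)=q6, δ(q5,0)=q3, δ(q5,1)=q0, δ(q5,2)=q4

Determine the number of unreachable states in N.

0

Exploring from q1, all states are eventually visited, so none are unreachable.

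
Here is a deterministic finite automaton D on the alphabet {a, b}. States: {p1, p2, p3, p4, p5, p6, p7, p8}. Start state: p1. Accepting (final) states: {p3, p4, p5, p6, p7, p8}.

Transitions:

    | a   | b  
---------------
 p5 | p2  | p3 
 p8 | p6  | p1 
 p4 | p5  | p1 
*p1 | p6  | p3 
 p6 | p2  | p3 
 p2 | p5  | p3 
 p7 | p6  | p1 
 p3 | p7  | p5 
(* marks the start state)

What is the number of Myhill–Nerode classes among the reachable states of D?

4

States {p4,p8} cannot be reached from the start state, so discard them.
Initial partition by acceptance: {p3,p5,p6,p7} | {p1,p2}.
Split {p3,p5,p6,p7} by δ(·,a) → {p3,p7} and {p5,p6}.
Refine {p3,p7} on symbol a: members go to different blocks, giving {p3} and {p7}.
No further refinement is possible. Final partition (4 blocks): {p3} | {p1,p2} | {p5,p6} | {p7}.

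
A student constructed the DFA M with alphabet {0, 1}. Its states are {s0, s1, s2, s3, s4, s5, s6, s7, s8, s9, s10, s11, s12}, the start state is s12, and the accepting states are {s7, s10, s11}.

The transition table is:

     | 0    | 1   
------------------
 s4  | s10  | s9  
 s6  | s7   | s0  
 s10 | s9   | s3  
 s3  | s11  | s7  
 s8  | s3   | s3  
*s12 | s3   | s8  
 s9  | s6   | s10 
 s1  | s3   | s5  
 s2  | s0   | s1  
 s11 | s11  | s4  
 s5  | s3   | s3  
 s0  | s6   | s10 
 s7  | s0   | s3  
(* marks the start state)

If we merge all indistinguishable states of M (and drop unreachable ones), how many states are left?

7

States {s1,s2,s5} cannot be reached from the start state, so discard them.
Start with accepting vs non-accepting: {s7,s10,s11} | {s0,s3,s4,s6,s8,s9,s12}.
On input 0, block {s7,s10,s11} splits into {s7,s10} and {s11}.
On input 0, block {s0,s3,s4,s6,s8,s9,s12} splits into {s0,s8,s9,s12} and {s4,s6} and {s3}.
Split {s0,s8,s9,s12} by δ(·,0) → {s0,s9} and {s8,s12}.
On input 1, block {s8,s12} splits into {s8} and {s12}.
The partition is now stable with 7 blocks: {s7,s10} | {s0,s9} | {s11} | {s4,s6} | {s3} | {s8} | {s12}.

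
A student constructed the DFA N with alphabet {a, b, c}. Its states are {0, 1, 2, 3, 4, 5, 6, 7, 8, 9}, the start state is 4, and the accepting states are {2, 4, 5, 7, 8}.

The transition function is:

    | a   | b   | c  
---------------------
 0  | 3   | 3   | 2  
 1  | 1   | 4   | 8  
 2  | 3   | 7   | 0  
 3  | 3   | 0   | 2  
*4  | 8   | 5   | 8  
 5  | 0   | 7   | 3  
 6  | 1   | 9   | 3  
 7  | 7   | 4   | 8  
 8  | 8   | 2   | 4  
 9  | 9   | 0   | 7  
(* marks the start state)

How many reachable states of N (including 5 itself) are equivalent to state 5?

2

Reachable states from the start: {0,2,3,4,5,7,8}. Unreachable: {1,6,9} — drop them.
P0 = {2,4,5,7,8} | {0,3}.
On input a, block {2,4,5,7,8} splits into {4,7,8} and {2,5}.
On input b, block {4,7,8} splits into {4,8} and {7}.
Stable partition: {4,8} | {0,3} | {2,5} | {7} — 4 equivalence classes.
The equivalence class containing 5 is {2,5}, of size 2.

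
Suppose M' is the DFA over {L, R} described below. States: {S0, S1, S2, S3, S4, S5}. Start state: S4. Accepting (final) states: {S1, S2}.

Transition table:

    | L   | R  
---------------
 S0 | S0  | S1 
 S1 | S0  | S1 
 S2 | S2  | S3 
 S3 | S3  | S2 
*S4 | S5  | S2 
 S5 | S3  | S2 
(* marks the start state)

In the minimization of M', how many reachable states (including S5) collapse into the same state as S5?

Reachable states from the start: {S2,S3,S4,S5}. Unreachable: {S0,S1} — drop them.
Start with accepting vs non-accepting: {S2} | {S3,S4,S5}.
No further refinement is possible. Final partition (2 blocks): {S2} | {S3,S4,S5}.
The equivalence class containing S5 is {S3,S4,S5}, of size 3.

3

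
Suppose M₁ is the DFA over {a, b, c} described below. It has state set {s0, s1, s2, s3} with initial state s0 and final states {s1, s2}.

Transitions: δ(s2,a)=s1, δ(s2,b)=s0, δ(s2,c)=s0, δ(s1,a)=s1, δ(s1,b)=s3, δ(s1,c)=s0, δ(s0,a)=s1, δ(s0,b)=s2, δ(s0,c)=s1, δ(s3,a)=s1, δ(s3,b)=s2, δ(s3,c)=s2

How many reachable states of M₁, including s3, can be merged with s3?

Every state is reachable, so we keep all 4.
P0 = {s1,s2} | {s0,s3}.
The partition is now stable with 2 blocks: {s1,s2} | {s0,s3}.
State s3 belongs to the block {s0,s3}, which has 2 states.

2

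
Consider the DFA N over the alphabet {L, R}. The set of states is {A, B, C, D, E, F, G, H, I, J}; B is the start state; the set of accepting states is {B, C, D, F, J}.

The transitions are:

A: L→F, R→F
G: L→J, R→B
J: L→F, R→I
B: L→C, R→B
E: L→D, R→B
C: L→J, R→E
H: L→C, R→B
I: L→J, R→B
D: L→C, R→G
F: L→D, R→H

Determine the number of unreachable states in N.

1

Starting at B and following transitions, the reachable set is {B, C, D, E, F, G, H, I, J}. That leaves A unreachable — 1 in total.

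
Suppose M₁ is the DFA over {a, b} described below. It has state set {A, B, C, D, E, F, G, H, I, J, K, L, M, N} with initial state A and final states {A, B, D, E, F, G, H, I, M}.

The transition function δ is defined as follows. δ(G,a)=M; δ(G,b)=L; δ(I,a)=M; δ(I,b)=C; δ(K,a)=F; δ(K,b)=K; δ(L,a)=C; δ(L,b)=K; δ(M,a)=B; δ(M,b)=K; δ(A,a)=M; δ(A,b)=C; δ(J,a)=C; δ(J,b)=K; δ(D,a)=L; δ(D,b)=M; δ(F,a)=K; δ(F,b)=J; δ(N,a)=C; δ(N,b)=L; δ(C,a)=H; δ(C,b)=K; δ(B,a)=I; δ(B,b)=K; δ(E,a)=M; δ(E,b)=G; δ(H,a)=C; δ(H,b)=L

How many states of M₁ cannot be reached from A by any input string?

4

BFS from A reaches {A, B, C, F, H, I, J, K, L, M}; the 4 state(s) D, E, G, N are never visited.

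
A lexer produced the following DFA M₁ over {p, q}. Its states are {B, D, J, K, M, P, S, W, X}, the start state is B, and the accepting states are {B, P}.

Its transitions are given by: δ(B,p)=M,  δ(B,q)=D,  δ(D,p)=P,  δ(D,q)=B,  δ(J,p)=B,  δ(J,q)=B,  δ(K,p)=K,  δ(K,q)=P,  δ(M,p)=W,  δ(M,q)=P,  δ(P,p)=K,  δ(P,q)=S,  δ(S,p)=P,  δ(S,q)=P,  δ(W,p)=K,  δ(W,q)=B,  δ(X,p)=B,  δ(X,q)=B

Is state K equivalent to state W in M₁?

Yes

First remove the unreachable states {J,X}; 7 states remain.
Start with accepting vs non-accepting: {B,P} | {D,K,M,S,W}.
Refine {D,K,M,S,W} on symbol p: members go to different blocks, giving {K,M,W} and {D,S}.
Stable partition: {B,P} | {K,M,W} | {D,S} — 3 equivalence classes.
K and W lie in the same block of the stable partition, so they are equivalent — no string distinguishes them.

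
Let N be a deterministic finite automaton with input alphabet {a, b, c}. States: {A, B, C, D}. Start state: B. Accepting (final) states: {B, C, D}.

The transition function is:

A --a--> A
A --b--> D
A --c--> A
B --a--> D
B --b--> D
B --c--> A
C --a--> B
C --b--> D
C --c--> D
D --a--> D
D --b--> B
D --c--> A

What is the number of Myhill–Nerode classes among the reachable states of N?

2

States {C} cannot be reached from the start state, so discard them.
P0 = {B,D} | {A}.
No further refinement is possible. Final partition (2 blocks): {B,D} | {A}.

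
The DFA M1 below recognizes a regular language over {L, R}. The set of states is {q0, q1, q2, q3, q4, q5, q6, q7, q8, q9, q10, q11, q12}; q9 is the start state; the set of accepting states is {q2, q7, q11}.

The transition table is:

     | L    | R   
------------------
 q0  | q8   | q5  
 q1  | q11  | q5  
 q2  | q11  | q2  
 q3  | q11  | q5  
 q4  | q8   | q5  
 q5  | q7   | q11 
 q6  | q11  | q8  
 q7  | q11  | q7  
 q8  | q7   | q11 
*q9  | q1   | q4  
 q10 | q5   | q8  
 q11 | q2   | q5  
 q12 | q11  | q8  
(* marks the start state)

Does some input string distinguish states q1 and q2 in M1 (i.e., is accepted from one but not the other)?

Reachable states from the start: {q1,q2,q4,q5,q7,q8,q9,q11}. Unreachable: {q0,q3,q6,q10,q12} — drop them.
Start with accepting vs non-accepting: {q2,q7,q11} | {q1,q4,q5,q8,q9}.
Split {q2,q7,q11} by δ(·,R) → {q2,q7} and {q11}.
On input L, block {q1,q4,q5,q8,q9} splits into {q4,q9} and {q5,q8} and {q1}.
Split {q4,q9} by δ(·,L) → {q4} and {q9}.
No further refinement is possible. Final partition (6 blocks): {q2,q7} | {q4} | {q11} | {q5,q8} | {q1} | {q9}.
q1 and q2 end up in different blocks, so they are distinguishable. For instance, the string 'ε' is accepted from only q2.

Yes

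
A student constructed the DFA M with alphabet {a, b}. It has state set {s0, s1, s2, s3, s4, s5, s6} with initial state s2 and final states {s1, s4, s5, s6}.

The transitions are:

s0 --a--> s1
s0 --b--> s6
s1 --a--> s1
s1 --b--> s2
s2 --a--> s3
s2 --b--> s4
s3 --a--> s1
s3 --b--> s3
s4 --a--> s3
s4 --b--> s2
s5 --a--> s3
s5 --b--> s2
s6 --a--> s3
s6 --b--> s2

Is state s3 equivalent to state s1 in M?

No

Reachable states from the start: {s1,s2,s3,s4}. Unreachable: {s0,s5,s6} — drop them.
P0 = {s1,s4} | {s2,s3}.
On input a, block {s1,s4} splits into {s1} and {s4}.
On input a, block {s2,s3} splits into {s2} and {s3}.
No further refinement is possible. Final partition (4 blocks): {s1} | {s2} | {s4} | {s3}.
s3 and s1 end up in different blocks, so they are distinguishable. For instance, the string 'ε' is accepted from only s1.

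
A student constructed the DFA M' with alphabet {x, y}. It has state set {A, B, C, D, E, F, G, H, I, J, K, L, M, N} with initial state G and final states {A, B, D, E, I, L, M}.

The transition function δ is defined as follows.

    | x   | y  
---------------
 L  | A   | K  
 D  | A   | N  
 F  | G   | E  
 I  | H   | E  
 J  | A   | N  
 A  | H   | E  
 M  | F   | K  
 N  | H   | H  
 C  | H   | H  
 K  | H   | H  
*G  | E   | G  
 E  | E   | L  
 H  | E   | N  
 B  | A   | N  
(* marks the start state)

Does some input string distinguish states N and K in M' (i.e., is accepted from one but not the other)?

No

States {B,C,D,F,I,J,M} cannot be reached from the start state, so discard them.
P0 = {A,E,L} | {G,H,K,N}.
Split {A,E,L} by δ(·,x) → {E,L} and {A}.
On input x, block {E,L} splits into {E} and {L}.
On input x, block {G,H,K,N} splits into {G,H} and {K,N}.
Refine {G,H} on symbol y: members go to different blocks, giving {G} and {H}.
No further refinement is possible. Final partition (6 blocks): {E} | {G} | {A} | {L} | {K,N} | {H}.
N and K lie in the same block of the stable partition, so they are equivalent — no string distinguishes them.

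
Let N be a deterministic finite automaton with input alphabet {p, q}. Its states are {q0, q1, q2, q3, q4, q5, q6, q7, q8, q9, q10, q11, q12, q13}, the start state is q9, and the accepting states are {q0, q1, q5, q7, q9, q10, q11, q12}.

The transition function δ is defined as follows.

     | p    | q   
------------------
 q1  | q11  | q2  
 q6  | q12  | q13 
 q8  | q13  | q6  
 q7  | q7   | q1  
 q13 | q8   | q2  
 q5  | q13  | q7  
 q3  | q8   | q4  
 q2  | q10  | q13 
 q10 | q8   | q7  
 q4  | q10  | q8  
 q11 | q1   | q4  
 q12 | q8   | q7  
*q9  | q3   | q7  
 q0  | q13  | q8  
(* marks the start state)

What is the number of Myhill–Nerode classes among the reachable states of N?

5

First remove the unreachable states {q0,q5}; 12 states remain.
Start with accepting vs non-accepting: {q1,q7,q9,q10,q11,q12} | {q2,q3,q4,q6,q8,q13}.
On input p, block {q1,q7,q9,q10,q11,q12} splits into {q1,q7,q11} and {q9,q10,q12}.
Refine {q1,q7,q11} on symbol q: members go to different blocks, giving {q1,q11} and {q7}.
Refine {q2,q3,q4,q6,q8,q13} on symbol p: members go to different blocks, giving {q2,q4,q6} and {q3,q8,q13}.
Stable partition: {q1,q11} | {q2,q4,q6} | {q9,q10,q12} | {q7} | {q3,q8,q13} — 5 equivalence classes.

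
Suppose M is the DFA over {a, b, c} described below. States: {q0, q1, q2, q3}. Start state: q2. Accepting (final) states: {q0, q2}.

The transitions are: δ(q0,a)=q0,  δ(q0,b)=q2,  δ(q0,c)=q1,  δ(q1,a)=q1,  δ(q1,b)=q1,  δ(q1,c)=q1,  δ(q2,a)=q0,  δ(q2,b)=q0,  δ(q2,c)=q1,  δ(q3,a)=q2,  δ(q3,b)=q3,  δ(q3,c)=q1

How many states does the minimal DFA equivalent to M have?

First remove the unreachable states {q3}; 3 states remain.
P0 = {q0,q2} | {q1}.
Stable partition: {q0,q2} | {q1} — 2 equivalence classes.

2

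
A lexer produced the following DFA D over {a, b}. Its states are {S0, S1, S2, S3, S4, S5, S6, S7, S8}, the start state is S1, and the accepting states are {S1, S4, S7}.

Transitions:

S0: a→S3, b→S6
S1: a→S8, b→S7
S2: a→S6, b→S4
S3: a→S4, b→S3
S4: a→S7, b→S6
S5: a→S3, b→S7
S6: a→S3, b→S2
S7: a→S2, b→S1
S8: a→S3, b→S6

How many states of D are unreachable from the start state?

2

Starting at S1 and following transitions, the reachable set is {S1, S2, S3, S4, S6, S7, S8}. That leaves S0, S5 unreachable — 2 in total.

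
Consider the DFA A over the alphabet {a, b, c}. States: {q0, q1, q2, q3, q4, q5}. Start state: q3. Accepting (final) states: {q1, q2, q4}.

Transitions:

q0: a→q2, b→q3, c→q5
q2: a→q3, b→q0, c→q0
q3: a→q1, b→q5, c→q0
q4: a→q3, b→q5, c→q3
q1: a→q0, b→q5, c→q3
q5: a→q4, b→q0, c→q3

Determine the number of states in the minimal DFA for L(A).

2

All states are reachable from the start state.
P0 = {q1,q2,q4} | {q0,q3,q5}.
The partition is now stable with 2 blocks: {q1,q2,q4} | {q0,q3,q5}.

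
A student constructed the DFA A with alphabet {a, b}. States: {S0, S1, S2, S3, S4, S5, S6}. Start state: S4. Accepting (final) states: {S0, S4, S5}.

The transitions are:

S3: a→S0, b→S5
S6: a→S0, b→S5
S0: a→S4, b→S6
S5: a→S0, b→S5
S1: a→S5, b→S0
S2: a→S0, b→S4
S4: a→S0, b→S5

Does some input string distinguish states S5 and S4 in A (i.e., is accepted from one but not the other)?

No

States {S1,S2,S3} cannot be reached from the start state, so discard them.
Initial partition by acceptance: {S0,S4,S5} | {S6}.
Refine {S0,S4,S5} on symbol b: members go to different blocks, giving {S4,S5} and {S0}.
The partition is now stable with 3 blocks: {S4,S5} | {S6} | {S0}.
S5 and S4 lie in the same block of the stable partition, so they are equivalent — no string distinguishes them.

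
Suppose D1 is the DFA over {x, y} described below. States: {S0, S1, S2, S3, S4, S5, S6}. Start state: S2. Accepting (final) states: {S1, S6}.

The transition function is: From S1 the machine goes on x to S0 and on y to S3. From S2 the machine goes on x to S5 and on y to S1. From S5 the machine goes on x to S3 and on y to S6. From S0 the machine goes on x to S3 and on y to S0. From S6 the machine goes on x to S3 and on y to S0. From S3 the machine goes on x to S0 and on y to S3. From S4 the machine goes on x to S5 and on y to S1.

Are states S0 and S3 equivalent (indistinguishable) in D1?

Yes

Reachable states from the start: {S0,S1,S2,S3,S5,S6}. Unreachable: {S4} — drop them.
P0 = {S1,S6} | {S0,S2,S3,S5}.
On input y, block {S0,S2,S3,S5} splits into {S0,S3} and {S2,S5}.
Refine {S2,S5} on symbol x: members go to different blocks, giving {S2} and {S5}.
Stable partition: {S1,S6} | {S0,S3} | {S2} | {S5} — 4 equivalence classes.
S0 and S3 lie in the same block of the stable partition, so they are equivalent — no string distinguishes them.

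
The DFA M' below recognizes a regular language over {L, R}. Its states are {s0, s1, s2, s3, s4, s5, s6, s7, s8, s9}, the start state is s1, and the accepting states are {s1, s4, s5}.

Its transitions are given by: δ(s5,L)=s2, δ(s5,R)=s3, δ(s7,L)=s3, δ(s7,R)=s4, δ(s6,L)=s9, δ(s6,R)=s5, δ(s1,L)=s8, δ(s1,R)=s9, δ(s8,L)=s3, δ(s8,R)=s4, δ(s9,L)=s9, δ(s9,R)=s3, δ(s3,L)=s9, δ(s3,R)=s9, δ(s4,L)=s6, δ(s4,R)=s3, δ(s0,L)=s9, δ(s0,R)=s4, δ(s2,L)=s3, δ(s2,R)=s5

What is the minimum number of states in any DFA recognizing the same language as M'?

3

States {s0,s7} cannot be reached from the start state, so discard them.
P0 = {s1,s4,s5} | {s2,s3,s6,s8,s9}.
Refine {s2,s3,s6,s8,s9} on symbol R: members go to different blocks, giving {s2,s6,s8} and {s3,s9}.
Stable partition: {s1,s4,s5} | {s2,s6,s8} | {s3,s9} — 3 equivalence classes.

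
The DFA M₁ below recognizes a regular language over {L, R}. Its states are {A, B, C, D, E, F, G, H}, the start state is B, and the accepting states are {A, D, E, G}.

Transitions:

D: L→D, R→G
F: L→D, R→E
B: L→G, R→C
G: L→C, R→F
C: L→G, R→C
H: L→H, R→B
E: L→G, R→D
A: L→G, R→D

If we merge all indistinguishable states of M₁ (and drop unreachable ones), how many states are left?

Reachable states from the start: {B,C,D,E,F,G}. Unreachable: {A,H} — drop them.
Start with accepting vs non-accepting: {D,E,G} | {B,C,F}.
On input L, block {D,E,G} splits into {D,E} and {G}.
Split {D,E} by δ(·,L) → {D} and {E}.
Refine {B,C,F} on symbol L: members go to different blocks, giving {B,C} and {F}.
The partition is now stable with 5 blocks: {D} | {B,C} | {G} | {E} | {F}.

5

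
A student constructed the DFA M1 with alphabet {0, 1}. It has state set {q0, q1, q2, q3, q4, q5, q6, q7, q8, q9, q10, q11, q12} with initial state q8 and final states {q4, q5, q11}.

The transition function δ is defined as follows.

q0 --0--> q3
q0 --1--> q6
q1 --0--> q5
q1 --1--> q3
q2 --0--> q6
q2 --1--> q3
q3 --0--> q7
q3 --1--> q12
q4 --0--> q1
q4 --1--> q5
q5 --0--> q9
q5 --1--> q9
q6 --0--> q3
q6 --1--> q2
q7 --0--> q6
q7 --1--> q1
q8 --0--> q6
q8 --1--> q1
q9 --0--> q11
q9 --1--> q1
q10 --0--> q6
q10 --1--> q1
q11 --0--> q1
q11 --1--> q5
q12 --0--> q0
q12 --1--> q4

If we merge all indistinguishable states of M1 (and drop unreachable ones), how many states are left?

States {q10} cannot be reached from the start state, so discard them.
Initial partition by acceptance: {q4,q5,q11} | {q0,q1,q2,q3,q6,q7,q8,q9,q12}.
Split {q4,q5,q11} by δ(·,1) → {q4,q11} and {q5}.
On input 0, block {q0,q1,q2,q3,q6,q7,q8,q9,q12} splits into {q0,q2,q3,q6,q7,q8,q12} and {q1} and {q9}.
Split {q0,q2,q3,q6,q7,q8,q12} by δ(·,1) → {q0,q2,q3,q6} and {q7,q8} and {q12}.
Split {q0,q2,q3,q6} by δ(·,0) → {q0,q2,q6} and {q3}.
On input 0, block {q0,q2,q6} splits into {q0,q6} and {q2}.
On input 1, block {q0,q6} splits into {q0} and {q6}.
The partition is now stable with 10 blocks: {q4,q11} | {q0} | {q5} | {q1} | {q9} | {q7,q8} | {q12} | {q3} | {q2} | {q6}.

10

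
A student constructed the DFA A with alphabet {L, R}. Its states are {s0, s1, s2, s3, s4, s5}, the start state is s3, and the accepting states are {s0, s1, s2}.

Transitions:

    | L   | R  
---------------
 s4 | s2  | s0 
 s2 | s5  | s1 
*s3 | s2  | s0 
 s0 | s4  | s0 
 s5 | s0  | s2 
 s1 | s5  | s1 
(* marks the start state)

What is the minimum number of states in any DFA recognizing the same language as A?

2

Initial partition by acceptance: {s0,s1,s2} | {s3,s4,s5}.
No further refinement is possible. Final partition (2 blocks): {s0,s1,s2} | {s3,s4,s5}.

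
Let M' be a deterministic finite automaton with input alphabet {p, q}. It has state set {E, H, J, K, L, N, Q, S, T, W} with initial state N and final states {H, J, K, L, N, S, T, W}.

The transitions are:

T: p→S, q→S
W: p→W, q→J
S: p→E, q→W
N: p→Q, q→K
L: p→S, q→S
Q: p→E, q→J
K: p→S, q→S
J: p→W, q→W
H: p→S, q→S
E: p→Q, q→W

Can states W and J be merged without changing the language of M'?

Yes

States {H,L,T} cannot be reached from the start state, so discard them.
P0 = {J,K,N,S,W} | {E,Q}.
On input p, block {J,K,N,S,W} splits into {J,K,W} and {N,S}.
Refine {J,K,W} on symbol p: members go to different blocks, giving {J,W} and {K}.
On input q, block {N,S} splits into {N} and {S}.
Stable partition: {J,W} | {E,Q} | {N} | {K} | {S} — 5 equivalence classes.
W and J lie in the same block of the stable partition, so they are equivalent — no string distinguishes them.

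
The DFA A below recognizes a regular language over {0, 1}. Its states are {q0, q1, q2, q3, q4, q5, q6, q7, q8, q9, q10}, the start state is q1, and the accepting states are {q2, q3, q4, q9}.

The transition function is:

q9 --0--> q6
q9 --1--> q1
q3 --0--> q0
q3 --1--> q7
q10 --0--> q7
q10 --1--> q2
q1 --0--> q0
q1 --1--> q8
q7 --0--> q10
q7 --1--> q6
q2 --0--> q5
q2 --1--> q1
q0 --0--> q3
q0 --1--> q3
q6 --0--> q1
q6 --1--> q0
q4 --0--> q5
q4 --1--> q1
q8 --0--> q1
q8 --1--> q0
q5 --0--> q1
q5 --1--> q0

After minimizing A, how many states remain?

7

First remove the unreachable states {q4,q9}; 9 states remain.
Start with accepting vs non-accepting: {q2,q3} | {q0,q1,q5,q6,q7,q8,q10}.
Split {q0,q1,q5,q6,q7,q8,q10} by δ(·,0) → {q1,q5,q6,q7,q8,q10} and {q0}.
Refine {q2,q3} on symbol 0: members go to different blocks, giving {q2} and {q3}.
On input 0, block {q1,q5,q6,q7,q8,q10} splits into {q5,q6,q7,q8,q10} and {q1}.
On input 0, block {q5,q6,q7,q8,q10} splits into {q5,q6,q8} and {q7,q10}.
Split {q7,q10} by δ(·,1) → {q7} and {q10}.
Stable partition: {q2} | {q5,q6,q8} | {q0} | {q3} | {q1} | {q7} | {q10} — 7 equivalence classes.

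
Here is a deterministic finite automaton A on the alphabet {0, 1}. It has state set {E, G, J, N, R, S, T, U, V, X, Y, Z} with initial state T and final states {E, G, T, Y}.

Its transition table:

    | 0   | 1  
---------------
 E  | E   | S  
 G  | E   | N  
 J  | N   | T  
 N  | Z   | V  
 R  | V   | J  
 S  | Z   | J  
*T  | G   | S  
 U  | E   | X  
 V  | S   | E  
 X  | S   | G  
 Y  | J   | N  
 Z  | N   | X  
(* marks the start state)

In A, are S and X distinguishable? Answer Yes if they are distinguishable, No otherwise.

Yes

Reachable states from the start: {E,G,J,N,S,T,V,X,Z}. Unreachable: {R,U,Y} — drop them.
Initial partition by acceptance: {E,G,T} | {J,N,S,V,X,Z}.
Refine {J,N,S,V,X,Z} on symbol 1: members go to different blocks, giving {J,V,X} and {N,S,Z}.
The partition is now stable with 3 blocks: {E,G,T} | {J,V,X} | {N,S,Z}.
S and X end up in different blocks, so they are distinguishable. For instance, the string '1' is accepted from only X.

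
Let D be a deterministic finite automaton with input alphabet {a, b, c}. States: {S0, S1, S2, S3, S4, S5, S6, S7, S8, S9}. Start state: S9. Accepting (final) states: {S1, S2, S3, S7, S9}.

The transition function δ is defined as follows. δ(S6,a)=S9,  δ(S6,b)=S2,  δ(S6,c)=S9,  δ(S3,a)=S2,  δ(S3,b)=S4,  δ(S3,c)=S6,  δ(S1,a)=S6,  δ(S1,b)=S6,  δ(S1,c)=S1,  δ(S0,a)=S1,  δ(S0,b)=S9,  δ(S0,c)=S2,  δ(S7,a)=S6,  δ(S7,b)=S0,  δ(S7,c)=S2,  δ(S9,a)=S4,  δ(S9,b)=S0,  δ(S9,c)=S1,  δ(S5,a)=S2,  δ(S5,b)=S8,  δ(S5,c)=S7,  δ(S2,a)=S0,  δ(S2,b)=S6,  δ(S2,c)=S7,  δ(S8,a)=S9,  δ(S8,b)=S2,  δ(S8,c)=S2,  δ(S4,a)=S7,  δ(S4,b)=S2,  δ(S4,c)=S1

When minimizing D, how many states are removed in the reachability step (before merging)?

3

No path from S9 leads to S3, S5, S8; the other 7 states are all reachable.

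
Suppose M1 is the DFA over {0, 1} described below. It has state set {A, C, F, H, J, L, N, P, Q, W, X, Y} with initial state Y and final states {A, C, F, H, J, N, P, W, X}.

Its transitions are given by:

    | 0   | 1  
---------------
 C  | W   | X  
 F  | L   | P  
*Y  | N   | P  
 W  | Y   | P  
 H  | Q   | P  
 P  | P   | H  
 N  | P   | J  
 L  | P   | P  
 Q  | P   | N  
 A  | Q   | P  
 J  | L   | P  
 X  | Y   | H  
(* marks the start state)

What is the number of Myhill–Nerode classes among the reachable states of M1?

States {A,C,F,W,X} cannot be reached from the start state, so discard them.
Initial partition by acceptance: {H,J,N,P} | {L,Q,Y}.
Split {H,J,N,P} by δ(·,0) → {H,J} and {N,P}.
No further refinement is possible. Final partition (3 blocks): {H,J} | {L,Q,Y} | {N,P}.

3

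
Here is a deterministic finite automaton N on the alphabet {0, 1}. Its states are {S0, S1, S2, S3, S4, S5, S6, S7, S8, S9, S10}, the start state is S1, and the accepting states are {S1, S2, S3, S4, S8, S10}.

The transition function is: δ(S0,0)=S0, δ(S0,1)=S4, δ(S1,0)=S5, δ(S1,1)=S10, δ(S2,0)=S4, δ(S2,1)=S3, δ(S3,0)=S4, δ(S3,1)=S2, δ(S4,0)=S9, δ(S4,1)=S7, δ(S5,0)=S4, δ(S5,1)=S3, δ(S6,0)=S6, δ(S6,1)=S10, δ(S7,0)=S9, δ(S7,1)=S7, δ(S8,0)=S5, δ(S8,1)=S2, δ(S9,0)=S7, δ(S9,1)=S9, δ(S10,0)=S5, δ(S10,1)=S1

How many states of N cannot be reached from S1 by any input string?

Starting at S1 and following transitions, the reachable set is {S1, S2, S3, S4, S5, S7, S9, S10}. That leaves S0, S6, S8 unreachable — 3 in total.

3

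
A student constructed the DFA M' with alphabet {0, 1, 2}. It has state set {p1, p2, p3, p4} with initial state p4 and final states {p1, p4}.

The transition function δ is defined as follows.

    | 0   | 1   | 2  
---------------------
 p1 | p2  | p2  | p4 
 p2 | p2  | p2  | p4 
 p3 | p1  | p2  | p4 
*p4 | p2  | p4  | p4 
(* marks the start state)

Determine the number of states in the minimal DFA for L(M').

States {p1,p3} cannot be reached from the start state, so discard them.
P0 = {p4} | {p2}.
Stable partition: {p4} | {p2} — 2 equivalence classes.

2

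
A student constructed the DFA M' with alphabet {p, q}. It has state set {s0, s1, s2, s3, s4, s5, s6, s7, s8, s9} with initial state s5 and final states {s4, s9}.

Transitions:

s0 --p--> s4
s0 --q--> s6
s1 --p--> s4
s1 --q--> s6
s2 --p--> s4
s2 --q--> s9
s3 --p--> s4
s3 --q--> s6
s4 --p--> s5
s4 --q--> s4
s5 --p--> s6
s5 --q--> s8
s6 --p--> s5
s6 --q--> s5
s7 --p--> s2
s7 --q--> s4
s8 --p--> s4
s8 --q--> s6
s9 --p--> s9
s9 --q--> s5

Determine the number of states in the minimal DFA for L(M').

States {s0,s1,s2,s3,s7,s9} cannot be reached from the start state, so discard them.
Initial partition by acceptance: {s4} | {s5,s6,s8}.
Split {s5,s6,s8} by δ(·,p) → {s5,s6} and {s8}.
On input q, block {s5,s6} splits into {s5} and {s6}.
Stable partition: {s4} | {s5} | {s8} | {s6} — 4 equivalence classes.

4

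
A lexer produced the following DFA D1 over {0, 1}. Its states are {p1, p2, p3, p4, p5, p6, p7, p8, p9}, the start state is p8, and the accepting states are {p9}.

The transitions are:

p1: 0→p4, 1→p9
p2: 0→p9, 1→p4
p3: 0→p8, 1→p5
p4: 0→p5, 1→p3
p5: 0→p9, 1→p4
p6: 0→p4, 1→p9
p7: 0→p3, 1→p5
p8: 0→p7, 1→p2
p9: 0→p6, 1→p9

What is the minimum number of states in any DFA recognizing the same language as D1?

5

First remove the unreachable states {p1}; 8 states remain.
P0 = {p9} | {p2,p3,p4,p5,p6,p7,p8}.
Refine {p2,p3,p4,p5,p6,p7,p8} on symbol 0: members go to different blocks, giving {p3,p4,p6,p7,p8} and {p2,p5}.
On input 0, block {p3,p4,p6,p7,p8} splits into {p3,p6,p7,p8} and {p4}.
Split {p3,p6,p7,p8} by δ(·,0) → {p3,p7,p8} and {p6}.
The partition is now stable with 5 blocks: {p9} | {p3,p7,p8} | {p2,p5} | {p4} | {p6}.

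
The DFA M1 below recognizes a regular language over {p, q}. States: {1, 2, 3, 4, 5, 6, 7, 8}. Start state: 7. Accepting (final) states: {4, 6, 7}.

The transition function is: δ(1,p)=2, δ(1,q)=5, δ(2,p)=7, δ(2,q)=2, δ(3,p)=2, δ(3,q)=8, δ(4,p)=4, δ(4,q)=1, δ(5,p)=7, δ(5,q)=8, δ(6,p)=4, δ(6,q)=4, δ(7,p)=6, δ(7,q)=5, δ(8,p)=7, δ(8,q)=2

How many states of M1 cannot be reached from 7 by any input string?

1

BFS from 7 reaches {1, 2, 4, 5, 6, 7, 8}; the 1 state(s) 3 are never visited.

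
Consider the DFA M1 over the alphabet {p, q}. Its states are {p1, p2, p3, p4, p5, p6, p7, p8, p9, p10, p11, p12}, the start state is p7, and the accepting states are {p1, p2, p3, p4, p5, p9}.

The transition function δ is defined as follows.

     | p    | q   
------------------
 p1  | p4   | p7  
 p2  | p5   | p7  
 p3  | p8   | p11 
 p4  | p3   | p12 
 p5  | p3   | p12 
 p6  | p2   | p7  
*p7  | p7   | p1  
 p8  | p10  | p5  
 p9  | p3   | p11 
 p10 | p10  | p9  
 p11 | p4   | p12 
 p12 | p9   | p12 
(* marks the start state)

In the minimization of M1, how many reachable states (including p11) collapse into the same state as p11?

2

States {p2,p6} cannot be reached from the start state, so discard them.
Initial partition by acceptance: {p1,p3,p4,p5,p9} | {p7,p8,p10,p11,p12}.
Split {p1,p3,p4,p5,p9} by δ(·,p) → {p1,p4,p5,p9} and {p3}.
Refine {p1,p4,p5,p9} on symbol p: members go to different blocks, giving {p4,p5,p9} and {p1}.
Refine {p7,p8,p10,p11,p12} on symbol p: members go to different blocks, giving {p7,p8,p10} and {p11,p12}.
On input q, block {p7,p8,p10} splits into {p8,p10} and {p7}.
Stable partition: {p4,p5,p9} | {p8,p10} | {p3} | {p1} | {p11,p12} | {p7} — 6 equivalence classes.
The equivalence class containing p11 is {p11,p12}, of size 2.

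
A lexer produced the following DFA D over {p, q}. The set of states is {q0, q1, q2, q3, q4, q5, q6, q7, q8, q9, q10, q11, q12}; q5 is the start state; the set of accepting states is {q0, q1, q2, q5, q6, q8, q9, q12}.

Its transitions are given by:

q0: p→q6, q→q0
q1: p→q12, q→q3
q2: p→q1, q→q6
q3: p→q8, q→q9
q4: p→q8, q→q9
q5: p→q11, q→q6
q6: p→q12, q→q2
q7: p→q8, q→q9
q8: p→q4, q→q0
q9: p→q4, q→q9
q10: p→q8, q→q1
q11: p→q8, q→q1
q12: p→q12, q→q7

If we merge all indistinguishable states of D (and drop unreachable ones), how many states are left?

States {q10} cannot be reached from the start state, so discard them.
P0 = {q0,q1,q2,q5,q6,q8,q9,q12} | {q3,q4,q7,q11}.
Refine {q0,q1,q2,q5,q6,q8,q9,q12} on symbol p: members go to different blocks, giving {q0,q1,q2,q6,q12} and {q5,q8,q9}.
Refine {q0,q1,q2,q6,q12} on symbol q: members go to different blocks, giving {q0,q2,q6} and {q1,q12}.
On input p, block {q0,q2,q6} splits into {q2,q6} and {q0}.
Refine {q3,q4,q7,q11} on symbol q: members go to different blocks, giving {q3,q4,q7} and {q11}.
Split {q5,q8,q9} by δ(·,p) → {q8,q9} and {q5}.
On input q, block {q8,q9} splits into {q8} and {q9}.
The partition is now stable with 8 blocks: {q2,q6} | {q3,q4,q7} | {q8} | {q1,q12} | {q0} | {q11} | {q5} | {q9}.

8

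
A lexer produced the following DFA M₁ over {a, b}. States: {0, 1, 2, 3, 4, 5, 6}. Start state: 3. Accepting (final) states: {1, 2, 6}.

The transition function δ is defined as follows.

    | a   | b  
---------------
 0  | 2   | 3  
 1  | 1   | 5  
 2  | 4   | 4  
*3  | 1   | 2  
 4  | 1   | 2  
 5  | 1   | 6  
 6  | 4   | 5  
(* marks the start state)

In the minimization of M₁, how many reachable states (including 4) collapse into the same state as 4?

3

States {0} cannot be reached from the start state, so discard them.
P0 = {1,2,6} | {3,4,5}.
Split {1,2,6} by δ(·,a) → {2,6} and {1}.
No further refinement is possible. Final partition (3 blocks): {2,6} | {3,4,5} | {1}.
State 4 belongs to the block {3,4,5}, which has 3 states.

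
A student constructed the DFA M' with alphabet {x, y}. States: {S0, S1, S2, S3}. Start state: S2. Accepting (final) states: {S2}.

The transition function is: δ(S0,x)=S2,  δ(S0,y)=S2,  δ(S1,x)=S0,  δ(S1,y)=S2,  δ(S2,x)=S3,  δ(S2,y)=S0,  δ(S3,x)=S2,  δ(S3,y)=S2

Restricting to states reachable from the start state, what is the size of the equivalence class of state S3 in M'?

2

Reachable states from the start: {S0,S2,S3}. Unreachable: {S1} — drop them.
Initial partition by acceptance: {S2} | {S0,S3}.
The partition is now stable with 2 blocks: {S2} | {S0,S3}.
The equivalence class containing S3 is {S0,S3}, of size 2.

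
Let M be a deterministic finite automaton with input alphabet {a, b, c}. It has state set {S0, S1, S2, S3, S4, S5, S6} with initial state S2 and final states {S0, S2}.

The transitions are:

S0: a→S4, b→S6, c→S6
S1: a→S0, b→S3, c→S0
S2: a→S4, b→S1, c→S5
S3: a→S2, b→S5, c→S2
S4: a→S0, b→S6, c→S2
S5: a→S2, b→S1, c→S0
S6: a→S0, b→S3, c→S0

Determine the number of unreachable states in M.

A breadth-first search from the start state visits every state.

0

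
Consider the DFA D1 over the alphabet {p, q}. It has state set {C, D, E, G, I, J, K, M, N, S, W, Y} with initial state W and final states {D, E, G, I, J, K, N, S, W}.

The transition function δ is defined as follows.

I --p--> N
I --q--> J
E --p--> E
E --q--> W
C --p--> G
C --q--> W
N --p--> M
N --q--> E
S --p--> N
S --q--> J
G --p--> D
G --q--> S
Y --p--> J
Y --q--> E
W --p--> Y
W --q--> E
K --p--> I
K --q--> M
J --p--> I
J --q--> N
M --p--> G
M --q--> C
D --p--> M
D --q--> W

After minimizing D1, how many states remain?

10

Reachable states from the start: {C,D,E,G,I,J,M,N,S,W,Y}. Unreachable: {K} — drop them.
Initial partition by acceptance: {D,E,G,I,J,N,S,W} | {C,M,Y}.
Refine {D,E,G,I,J,N,S,W} on symbol p: members go to different blocks, giving {E,G,I,J,S} and {D,N,W}.
Refine {E,G,I,J,S} on symbol p: members go to different blocks, giving {G,I,S} and {E,J}.
Refine {G,I,S} on symbol q: members go to different blocks, giving {I,S} and {G}.
Refine {C,M,Y} on symbol p: members go to different blocks, giving {C,M} and {Y}.
On input q, block {C,M} splits into {M} and {C}.
Refine {D,N,W} on symbol p: members go to different blocks, giving {D,N} and {W}.
On input q, block {D,N} splits into {N} and {D}.
Refine {E,J} on symbol p: members go to different blocks, giving {E} and {J}.
No further refinement is possible. Final partition (10 blocks): {I,S} | {M} | {N} | {E} | {G} | {Y} | {C} | {W} | {D} | {J}.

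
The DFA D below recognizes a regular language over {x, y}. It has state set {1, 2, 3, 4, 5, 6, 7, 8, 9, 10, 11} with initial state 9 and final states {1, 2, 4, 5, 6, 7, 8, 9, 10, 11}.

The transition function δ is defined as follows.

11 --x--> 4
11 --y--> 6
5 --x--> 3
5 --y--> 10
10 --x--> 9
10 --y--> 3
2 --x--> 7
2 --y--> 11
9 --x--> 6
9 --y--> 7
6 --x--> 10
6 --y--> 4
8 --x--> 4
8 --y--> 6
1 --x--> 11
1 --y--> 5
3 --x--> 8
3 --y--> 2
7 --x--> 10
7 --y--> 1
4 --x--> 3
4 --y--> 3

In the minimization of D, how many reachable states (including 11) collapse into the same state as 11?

P0 = {1,2,4,5,6,7,8,9,10,11} | {3}.
Refine {1,2,4,5,6,7,8,9,10,11} on symbol x: members go to different blocks, giving {1,2,6,7,8,9,10,11} and {4,5}.
On input x, block {1,2,6,7,8,9,10,11} splits into {1,2,6,7,9,10} and {8,11}.
Refine {1,2,6,7,9,10} on symbol x: members go to different blocks, giving {2,6,7,9,10} and {1}.
On input y, block {2,6,7,9,10} splits into {2} and {6} and {7} and {9} and {10}.
On input y, block {4,5} splits into {4} and {5}.
No further refinement is possible. Final partition (10 blocks): {2} | {3} | {4} | {8,11} | {1} | {6} | {7} | {9} | {10} | {5}.
State 11 belongs to the block {8,11}, which has 2 states.

2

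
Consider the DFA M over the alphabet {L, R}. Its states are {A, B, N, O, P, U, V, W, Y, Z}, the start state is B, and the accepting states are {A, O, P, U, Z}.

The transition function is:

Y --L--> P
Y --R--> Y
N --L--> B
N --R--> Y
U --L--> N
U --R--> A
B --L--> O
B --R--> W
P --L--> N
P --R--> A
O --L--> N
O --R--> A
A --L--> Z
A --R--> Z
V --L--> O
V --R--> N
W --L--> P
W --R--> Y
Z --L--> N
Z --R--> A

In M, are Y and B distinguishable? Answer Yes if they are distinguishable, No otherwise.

No

Reachable states from the start: {A,B,N,O,P,W,Y,Z}. Unreachable: {U,V} — drop them.
Start with accepting vs non-accepting: {A,O,P,Z} | {B,N,W,Y}.
Split {A,O,P,Z} by δ(·,L) → {O,P,Z} and {A}.
On input L, block {B,N,W,Y} splits into {B,W,Y} and {N}.
Stable partition: {O,P,Z} | {B,W,Y} | {A} | {N} — 4 equivalence classes.
Y and B lie in the same block of the stable partition, so they are equivalent — no string distinguishes them.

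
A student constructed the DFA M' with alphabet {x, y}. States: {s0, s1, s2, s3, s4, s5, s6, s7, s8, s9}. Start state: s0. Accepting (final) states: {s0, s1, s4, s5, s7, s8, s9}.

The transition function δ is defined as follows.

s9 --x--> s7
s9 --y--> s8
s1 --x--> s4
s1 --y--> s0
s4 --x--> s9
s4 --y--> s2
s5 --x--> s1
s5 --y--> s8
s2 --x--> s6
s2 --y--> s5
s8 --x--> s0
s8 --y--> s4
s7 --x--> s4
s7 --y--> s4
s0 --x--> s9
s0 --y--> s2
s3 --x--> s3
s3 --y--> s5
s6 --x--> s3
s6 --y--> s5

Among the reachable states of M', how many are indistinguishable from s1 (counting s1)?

3

All states are reachable from the start state.
Initial partition by acceptance: {s0,s1,s4,s5,s7,s8,s9} | {s2,s3,s6}.
On input y, block {s0,s1,s4,s5,s7,s8,s9} splits into {s1,s5,s7,s8,s9} and {s0,s4}.
On input x, block {s1,s5,s7,s8,s9} splits into {s1,s7,s8} and {s5,s9}.
The partition is now stable with 4 blocks: {s1,s7,s8} | {s2,s3,s6} | {s0,s4} | {s5,s9}.
The equivalence class containing s1 is {s1,s7,s8}, of size 3.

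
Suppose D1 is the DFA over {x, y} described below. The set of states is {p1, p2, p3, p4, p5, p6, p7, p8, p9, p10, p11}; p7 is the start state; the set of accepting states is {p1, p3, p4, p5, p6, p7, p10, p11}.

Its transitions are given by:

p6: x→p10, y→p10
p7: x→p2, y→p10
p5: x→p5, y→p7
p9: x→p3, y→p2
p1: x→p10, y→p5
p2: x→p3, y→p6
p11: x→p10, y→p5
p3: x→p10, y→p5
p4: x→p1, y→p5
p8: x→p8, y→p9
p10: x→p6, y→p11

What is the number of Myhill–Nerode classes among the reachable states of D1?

6

First remove the unreachable states {p1,p4,p8,p9}; 7 states remain.
Initial partition by acceptance: {p3,p5,p6,p7,p10,p11} | {p2}.
On input x, block {p3,p5,p6,p7,p10,p11} splits into {p3,p5,p6,p10,p11} and {p7}.
Refine {p3,p5,p6,p10,p11} on symbol y: members go to different blocks, giving {p3,p6,p10,p11} and {p5}.
Split {p3,p6,p10,p11} by δ(·,y) → {p3,p11} and {p6,p10}.
On input y, block {p6,p10} splits into {p6} and {p10}.
Stable partition: {p3,p11} | {p2} | {p7} | {p5} | {p6} | {p10} — 6 equivalence classes.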